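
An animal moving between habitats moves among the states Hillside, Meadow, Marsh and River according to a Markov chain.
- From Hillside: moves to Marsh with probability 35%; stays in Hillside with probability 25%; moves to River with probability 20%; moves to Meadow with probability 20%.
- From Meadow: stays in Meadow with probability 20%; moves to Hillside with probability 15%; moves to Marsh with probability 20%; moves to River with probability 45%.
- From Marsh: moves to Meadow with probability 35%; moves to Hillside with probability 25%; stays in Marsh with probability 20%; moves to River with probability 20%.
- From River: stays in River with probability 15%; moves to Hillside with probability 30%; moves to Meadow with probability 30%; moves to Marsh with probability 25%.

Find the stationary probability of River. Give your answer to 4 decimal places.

0.2530

Let the stationary distribution be π with π = πP and π_1 + π_2 + π_3 + π_4 = 1.
π_1 = 0.25·π_1 + 0.15·π_2 + 0.25·π_3 + 0.3·π_4
π_2 = 0.2·π_1 + 0.2·π_2 + 0.35·π_3 + 0.3·π_4
π_3 = 0.35·π_1 + 0.2·π_2 + 0.2·π_3 + 0.25·π_4
Solving with the normalization constraint gives π = (0.2364, 0.2625, 0.2481, 0.2530).
So the stationary probability of River is 0.2530.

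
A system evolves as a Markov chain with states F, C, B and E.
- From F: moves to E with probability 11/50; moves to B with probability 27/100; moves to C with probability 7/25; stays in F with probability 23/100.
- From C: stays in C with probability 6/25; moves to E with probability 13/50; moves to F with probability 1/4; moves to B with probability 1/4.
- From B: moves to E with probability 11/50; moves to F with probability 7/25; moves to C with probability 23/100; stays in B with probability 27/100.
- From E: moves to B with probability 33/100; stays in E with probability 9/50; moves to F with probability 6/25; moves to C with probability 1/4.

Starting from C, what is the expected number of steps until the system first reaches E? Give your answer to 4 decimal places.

4.1757

Let t(s) be the expected number of steps to first reach E from state s, with t(E) = 0. Conditioning on the first step:
t(F) = 1 + 0.23·t(F) + 0.28·t(C) + 0.27·t(B)
t(C) = 1 + 0.25·t(F) + 0.24·t(C) + 0.25·t(B)
t(B) = 1 + 0.28·t(F) + 0.23·t(C) + 0.27·t(B)
Solving: t(F) = 4.3429, t(C) = 4.1757, t(B) = 4.3513.
Expected steps from C to E: 4.1757.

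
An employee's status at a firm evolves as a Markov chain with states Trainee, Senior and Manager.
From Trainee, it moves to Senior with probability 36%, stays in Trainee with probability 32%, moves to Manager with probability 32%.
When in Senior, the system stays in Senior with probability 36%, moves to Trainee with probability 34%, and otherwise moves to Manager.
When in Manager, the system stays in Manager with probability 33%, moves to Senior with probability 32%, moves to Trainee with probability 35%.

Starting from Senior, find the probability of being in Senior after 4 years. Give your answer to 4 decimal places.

Propagate the distribution vector 4 years from Senior.
After 0 years: (0.0000, 1.0000, 0.0000)
After 1 year: (0.3400, 0.3600, 0.3000)
After 2 years: (0.3362, 0.3480, 0.3158)
After 3 years: (0.3364, 0.3474, 0.3162)
After 4 years: (0.3364, 0.3474, 0.3162)
P(in Senior after 4 years) = 0.3474

0.3474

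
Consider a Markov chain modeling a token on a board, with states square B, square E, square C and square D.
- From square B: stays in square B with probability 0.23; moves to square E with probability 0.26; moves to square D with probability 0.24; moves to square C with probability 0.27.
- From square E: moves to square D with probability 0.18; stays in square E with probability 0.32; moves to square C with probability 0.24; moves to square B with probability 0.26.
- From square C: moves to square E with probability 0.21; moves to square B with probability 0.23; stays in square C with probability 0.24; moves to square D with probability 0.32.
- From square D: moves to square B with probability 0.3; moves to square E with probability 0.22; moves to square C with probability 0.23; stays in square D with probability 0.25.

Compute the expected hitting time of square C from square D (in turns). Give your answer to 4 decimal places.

4.1085

Let t(s) be the expected number of turns to first reach square C from state s, with t(square C) = 0. Conditioning on the first turn:
t(square B) = 1 + 0.23·t(square B) + 0.26·t(square E) + 0.24·t(square D)
t(square E) = 1 + 0.26·t(square B) + 0.32·t(square E) + 0.18·t(square D)
t(square D) = 1 + 0.3·t(square B) + 0.22·t(square E) + 0.25·t(square D)
Solving: t(square B) = 3.9535, t(square E) = 4.0698, t(square D) = 4.1085.
Expected turns from square D to square C: 4.1085.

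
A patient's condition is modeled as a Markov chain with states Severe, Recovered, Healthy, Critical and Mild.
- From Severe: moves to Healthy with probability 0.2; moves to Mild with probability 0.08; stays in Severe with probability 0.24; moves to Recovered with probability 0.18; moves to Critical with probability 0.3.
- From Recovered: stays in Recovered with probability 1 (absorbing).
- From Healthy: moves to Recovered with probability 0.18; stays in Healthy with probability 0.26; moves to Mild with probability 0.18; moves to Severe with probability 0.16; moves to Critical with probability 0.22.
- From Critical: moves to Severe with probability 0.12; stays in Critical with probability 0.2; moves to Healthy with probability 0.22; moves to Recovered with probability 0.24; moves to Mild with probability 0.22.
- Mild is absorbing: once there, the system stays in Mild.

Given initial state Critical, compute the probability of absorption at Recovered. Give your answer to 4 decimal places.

Let h(s) be the probability of absorption at Recovered starting from transient state s. Then h(Recovered) = 1 and h(Mild) = 0. By first-step analysis:
h(Severe) = 0.24·h(Severe) + 0.18·1 + 0.2·h(Healthy) + 0.3·h(Critical) + 0.08·0
h(Healthy) = 0.16·h(Severe) + 0.18·1 + 0.26·h(Healthy) + 0.22·h(Critical) + 0.18·0
h(Critical) = 0.12·h(Severe) + 0.24·1 + 0.22·h(Healthy) + 0.2·h(Critical) + 0.22·0
Solving: h(Severe) = 0.5865, h(Healthy) = 0.5286, h(Critical) = 0.5333.
Starting from Critical, the probability is 0.5333.

0.5333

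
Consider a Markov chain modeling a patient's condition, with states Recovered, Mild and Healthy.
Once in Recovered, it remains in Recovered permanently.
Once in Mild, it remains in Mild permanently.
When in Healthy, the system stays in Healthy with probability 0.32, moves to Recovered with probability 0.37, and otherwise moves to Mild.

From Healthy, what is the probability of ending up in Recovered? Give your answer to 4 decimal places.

0.5441

Let h(s) be the probability of absorption at Recovered starting from transient state s. Then h(Recovered) = 1 and h(Mild) = 0. By first-step analysis:
h(Healthy) = 0.37·1 + 0.31·0 + 0.32·h(Healthy)
Solving: h(Healthy) = 0.5441.
Starting from Healthy, the probability is 0.5441.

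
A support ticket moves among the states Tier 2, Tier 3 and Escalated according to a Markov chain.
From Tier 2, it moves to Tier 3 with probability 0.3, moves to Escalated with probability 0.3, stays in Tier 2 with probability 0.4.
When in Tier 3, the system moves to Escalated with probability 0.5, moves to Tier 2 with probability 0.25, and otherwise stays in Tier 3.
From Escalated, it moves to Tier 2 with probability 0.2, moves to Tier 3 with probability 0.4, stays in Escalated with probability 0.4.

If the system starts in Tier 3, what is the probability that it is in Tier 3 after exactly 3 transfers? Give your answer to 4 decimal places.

Propagate the distribution vector 3 transfers from Tier 3.
After 0 transfers: (0.0000, 1.0000, 0.0000)
After 1 transfer: (0.2500, 0.2500, 0.5000)
After 2 transfers: (0.2625, 0.3375, 0.4000)
After 3 transfers: (0.2694, 0.3231, 0.4075)
P(in Tier 3 after 3 transfers) = 0.3231

0.3231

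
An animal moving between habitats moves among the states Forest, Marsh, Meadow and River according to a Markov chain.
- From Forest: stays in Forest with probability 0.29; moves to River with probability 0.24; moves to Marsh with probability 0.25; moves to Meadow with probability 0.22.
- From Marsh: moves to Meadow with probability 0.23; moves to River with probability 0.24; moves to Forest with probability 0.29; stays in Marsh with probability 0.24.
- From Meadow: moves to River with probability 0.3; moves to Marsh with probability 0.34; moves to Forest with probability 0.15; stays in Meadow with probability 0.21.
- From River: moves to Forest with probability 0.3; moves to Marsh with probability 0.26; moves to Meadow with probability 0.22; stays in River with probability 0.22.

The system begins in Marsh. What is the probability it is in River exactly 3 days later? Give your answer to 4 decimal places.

Propagate the distribution vector 3 days from Marsh.
After 0 days: (0.0000, 1.0000, 0.0000, 0.0000)
After 1 day: (0.2900, 0.2400, 0.2300, 0.2400)
After 2 days: (0.2602, 0.2707, 0.2201, 0.2490)
After 3 days: (0.2617, 0.2696, 0.2205, 0.2482)
P(in River after 3 days) = 0.2482

0.2482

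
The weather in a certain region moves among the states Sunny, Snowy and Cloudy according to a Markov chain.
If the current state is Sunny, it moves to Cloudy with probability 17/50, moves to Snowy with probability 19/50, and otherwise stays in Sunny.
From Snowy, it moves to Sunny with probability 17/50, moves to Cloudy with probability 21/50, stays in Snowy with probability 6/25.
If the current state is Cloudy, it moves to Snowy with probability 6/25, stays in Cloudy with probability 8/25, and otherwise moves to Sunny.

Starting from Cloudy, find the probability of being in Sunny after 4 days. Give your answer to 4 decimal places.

0.3544

Propagate the distribution vector 4 days from Cloudy.
After 0 days: (0.0000, 0.0000, 1.0000)
After 1 day: (0.4400, 0.2400, 0.3200)
After 2 days: (0.3456, 0.3016, 0.3528)
After 3 days: (0.3545, 0.2884, 0.3571)
After 4 days: (0.3544, 0.2896, 0.3559)
P(in Sunny after 4 days) = 0.3544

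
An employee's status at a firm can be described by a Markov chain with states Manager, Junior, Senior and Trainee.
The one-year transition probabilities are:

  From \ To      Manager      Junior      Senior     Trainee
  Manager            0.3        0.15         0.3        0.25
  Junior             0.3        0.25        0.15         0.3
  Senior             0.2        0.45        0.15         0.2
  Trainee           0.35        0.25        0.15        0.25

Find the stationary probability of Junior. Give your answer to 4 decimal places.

0.2595

Let the stationary distribution be π with π = πP and π_1 + π_2 + π_3 + π_4 = 1.
π_1 = 0.3·π_1 + 0.3·π_2 + 0.2·π_3 + 0.35·π_4
π_2 = 0.15·π_1 + 0.25·π_2 + 0.45·π_3 + 0.25·π_4
π_3 = 0.3·π_1 + 0.15·π_2 + 0.15·π_3 + 0.15·π_4
Solving with the normalization constraint gives π = (0.2933, 0.2595, 0.1940, 0.2533).
So the stationary probability of Junior is 0.2595.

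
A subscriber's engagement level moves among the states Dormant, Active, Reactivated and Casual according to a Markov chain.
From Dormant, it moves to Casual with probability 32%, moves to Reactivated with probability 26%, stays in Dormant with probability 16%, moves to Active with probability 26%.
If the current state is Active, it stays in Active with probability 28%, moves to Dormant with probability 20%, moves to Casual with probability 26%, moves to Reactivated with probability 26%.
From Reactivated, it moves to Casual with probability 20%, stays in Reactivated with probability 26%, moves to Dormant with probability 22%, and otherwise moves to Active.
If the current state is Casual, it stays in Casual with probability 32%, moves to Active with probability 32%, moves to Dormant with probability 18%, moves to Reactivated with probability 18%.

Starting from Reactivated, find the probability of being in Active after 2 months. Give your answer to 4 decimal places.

Propagate the distribution vector 2 months from Reactivated.
After 0 months: (0.0000, 0.0000, 1.0000, 0.0000)
After 1 month: (0.2200, 0.3200, 0.2600, 0.2000)
After 2 months: (0.1924, 0.2940, 0.2440, 0.2696)
P(in Active after 2 months) = 0.2940

0.2940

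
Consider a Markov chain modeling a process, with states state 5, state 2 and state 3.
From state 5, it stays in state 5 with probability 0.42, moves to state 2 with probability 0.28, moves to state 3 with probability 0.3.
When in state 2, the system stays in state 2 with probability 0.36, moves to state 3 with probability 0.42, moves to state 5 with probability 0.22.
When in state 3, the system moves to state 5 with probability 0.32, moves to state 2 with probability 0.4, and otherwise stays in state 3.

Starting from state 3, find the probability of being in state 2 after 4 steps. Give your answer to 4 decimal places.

Propagate the distribution vector 4 steps from state 3.
After 0 steps: (0.0000, 0.0000, 1.0000)
After 1 step: (0.3200, 0.4000, 0.2800)
After 2 steps: (0.3120, 0.3456, 0.3424)
After 3 steps: (0.3166, 0.3487, 0.3346)
After 4 steps: (0.3168, 0.3481, 0.3352)
P(in state 2 after 4 steps) = 0.3481

0.3481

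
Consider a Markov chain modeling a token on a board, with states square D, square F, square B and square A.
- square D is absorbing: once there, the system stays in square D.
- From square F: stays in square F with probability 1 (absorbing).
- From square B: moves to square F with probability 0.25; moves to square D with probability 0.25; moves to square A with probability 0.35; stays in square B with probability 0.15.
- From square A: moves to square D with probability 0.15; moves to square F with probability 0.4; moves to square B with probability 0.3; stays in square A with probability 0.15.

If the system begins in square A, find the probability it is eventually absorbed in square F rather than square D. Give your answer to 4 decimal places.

Let h(s) be the probability of absorption at square F starting from transient state s. Then h(square F) = 1 and h(square D) = 0. By first-step analysis:
h(square B) = 0.25·0 + 0.25·1 + 0.15·h(square B) + 0.35·h(square A)
h(square A) = 0.15·0 + 0.4·1 + 0.3·h(square B) + 0.15·h(square A)
Solving: h(square B) = 0.5709, h(square A) = 0.6721.
Starting from square A, the probability is 0.6721.

0.6721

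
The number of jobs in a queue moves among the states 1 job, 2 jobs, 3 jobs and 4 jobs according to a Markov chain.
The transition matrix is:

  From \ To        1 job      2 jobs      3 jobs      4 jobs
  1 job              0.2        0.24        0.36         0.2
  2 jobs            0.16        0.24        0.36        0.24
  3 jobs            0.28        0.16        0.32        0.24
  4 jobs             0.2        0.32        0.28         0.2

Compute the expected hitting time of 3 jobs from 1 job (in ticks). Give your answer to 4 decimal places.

Let t(s) be the expected number of ticks to first reach 3 jobs from state s, with t(3 jobs) = 0. Conditioning on the first tick:
t(1 job) = 1 + 0.2·t(1 job) + 0.24·t(2 jobs) + 0.2·t(4 jobs)
t(2 jobs) = 1 + 0.16·t(1 job) + 0.24·t(2 jobs) + 0.24·t(4 jobs)
t(4 jobs) = 1 + 0.2·t(1 job) + 0.32·t(2 jobs) + 0.2·t(4 jobs)
Solving: t(1 job) = 2.9139, t(2 jobs) = 2.9233, t(4 jobs) = 3.1478.
Expected ticks from 1 job to 3 jobs: 2.9139.

2.9139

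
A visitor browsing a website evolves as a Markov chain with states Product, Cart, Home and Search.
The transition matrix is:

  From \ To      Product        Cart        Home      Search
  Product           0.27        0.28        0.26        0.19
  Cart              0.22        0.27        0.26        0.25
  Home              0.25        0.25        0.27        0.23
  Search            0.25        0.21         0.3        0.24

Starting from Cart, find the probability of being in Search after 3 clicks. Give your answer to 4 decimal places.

Propagate the distribution vector 3 clicks from Cart.
After 0 clicks: (0.0000, 1.0000, 0.0000, 0.0000)
After 1 click: (0.2200, 0.2700, 0.2600, 0.2500)
After 2 clicks: (0.2463, 0.2520, 0.2726, 0.2291)
After 3 clicks: (0.2474, 0.2533, 0.2719, 0.2275)
P(in Search after 3 clicks) = 0.2275

0.2275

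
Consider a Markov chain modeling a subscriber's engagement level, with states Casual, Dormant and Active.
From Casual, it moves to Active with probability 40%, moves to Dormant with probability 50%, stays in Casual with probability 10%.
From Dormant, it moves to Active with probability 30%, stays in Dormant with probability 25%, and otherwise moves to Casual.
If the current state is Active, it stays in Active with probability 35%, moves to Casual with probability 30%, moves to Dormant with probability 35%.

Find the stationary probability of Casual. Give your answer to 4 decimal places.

Let the stationary distribution be π with π = πP and π_1 + π_2 + π_3 = 1.
π_1 = 0.1·π_1 + 0.45·π_2 + 0.3·π_3
π_2 = 0.5·π_1 + 0.25·π_2 + 0.35·π_3
Solving with the normalization constraint gives π = (0.2948, 0.3584, 0.3468).
So the stationary probability of Casual is 0.2948.

0.2948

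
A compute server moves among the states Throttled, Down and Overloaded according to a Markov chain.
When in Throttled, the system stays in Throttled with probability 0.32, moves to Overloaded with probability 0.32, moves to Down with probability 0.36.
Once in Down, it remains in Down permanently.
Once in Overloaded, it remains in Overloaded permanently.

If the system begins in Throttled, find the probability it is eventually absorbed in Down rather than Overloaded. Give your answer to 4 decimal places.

0.5294

Let h(s) be the probability of absorption at Down starting from transient state s. Then h(Down) = 1 and h(Overloaded) = 0. By first-step analysis:
h(Throttled) = 0.32·h(Throttled) + 0.36·1 + 0.32·0
Solving: h(Throttled) = 0.5294.
Starting from Throttled, the probability is 0.5294.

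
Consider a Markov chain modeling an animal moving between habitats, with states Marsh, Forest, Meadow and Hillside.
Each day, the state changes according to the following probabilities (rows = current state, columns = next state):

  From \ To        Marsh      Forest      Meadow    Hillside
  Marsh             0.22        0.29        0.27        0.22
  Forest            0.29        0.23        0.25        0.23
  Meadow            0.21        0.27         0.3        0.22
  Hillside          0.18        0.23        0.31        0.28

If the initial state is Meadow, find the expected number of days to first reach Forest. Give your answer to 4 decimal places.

Let t(s) be the expected number of days to first reach Forest from state s, with t(Forest) = 0. Conditioning on the first day:
t(Marsh) = 1 + 0.22·t(Marsh) + 0.27·t(Meadow) + 0.22·t(Hillside)
t(Meadow) = 1 + 0.21·t(Marsh) + 0.3·t(Meadow) + 0.22·t(Hillside)
t(Hillside) = 1 + 0.18·t(Marsh) + 0.31·t(Meadow) + 0.28·t(Hillside)
Solving: t(Marsh) = 3.7010, t(Meadow) = 3.7773, t(Hillside) = 3.9405.
Expected days from Meadow to Forest: 3.7773.

3.7773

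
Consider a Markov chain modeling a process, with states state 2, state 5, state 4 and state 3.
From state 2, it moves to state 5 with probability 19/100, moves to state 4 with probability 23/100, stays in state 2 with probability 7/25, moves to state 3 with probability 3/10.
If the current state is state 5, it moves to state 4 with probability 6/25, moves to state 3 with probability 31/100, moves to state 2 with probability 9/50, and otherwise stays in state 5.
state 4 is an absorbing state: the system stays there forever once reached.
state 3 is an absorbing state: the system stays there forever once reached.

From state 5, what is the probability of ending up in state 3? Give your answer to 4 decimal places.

Let h(s) be the probability of absorption at state 3 starting from transient state s. Then h(state 3) = 1 and h(state 4) = 0. By first-step analysis:
h(state 2) = 0.28·h(state 2) + 0.19·h(state 5) + 0.23·0 + 0.3·1
h(state 5) = 0.18·h(state 2) + 0.27·h(state 5) + 0.24·0 + 0.31·1
Solving: h(state 2) = 0.5655, h(state 5) = 0.5641.
Starting from state 5, the probability is 0.5641.

0.5641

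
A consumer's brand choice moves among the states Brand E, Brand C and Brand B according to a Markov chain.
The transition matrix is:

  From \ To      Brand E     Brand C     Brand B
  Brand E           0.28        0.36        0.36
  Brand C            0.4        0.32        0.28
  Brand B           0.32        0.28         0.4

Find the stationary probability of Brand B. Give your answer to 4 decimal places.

Let the stationary distribution be π with π = πP and π_1 + π_2 + π_3 = 1.
π_1 = 0.28·π_1 + 0.4·π_2 + 0.32·π_3
π_2 = 0.36·π_1 + 0.32·π_2 + 0.28·π_3
Solving with the normalization constraint gives π = (0.3323, 0.3194, 0.3484).
So the stationary probability of Brand B is 0.3484.

0.3484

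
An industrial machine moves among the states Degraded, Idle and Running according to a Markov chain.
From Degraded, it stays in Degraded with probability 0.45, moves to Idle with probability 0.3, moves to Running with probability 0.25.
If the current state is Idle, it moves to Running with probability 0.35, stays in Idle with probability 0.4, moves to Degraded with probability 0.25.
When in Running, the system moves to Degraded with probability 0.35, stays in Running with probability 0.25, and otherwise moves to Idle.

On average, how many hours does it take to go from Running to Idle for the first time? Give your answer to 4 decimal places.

Let t(s) be the expected number of hours to first reach Idle from state s, with t(Idle) = 0. Conditioning on the first hour:
t(Degraded) = 1 + 0.45·t(Degraded) + 0.25·t(Running)
t(Running) = 1 + 0.35·t(Degraded) + 0.25·t(Running)
Solving: t(Degraded) = 3.0769, t(Running) = 2.7692.
Expected hours from Running to Idle: 2.7692.

2.7692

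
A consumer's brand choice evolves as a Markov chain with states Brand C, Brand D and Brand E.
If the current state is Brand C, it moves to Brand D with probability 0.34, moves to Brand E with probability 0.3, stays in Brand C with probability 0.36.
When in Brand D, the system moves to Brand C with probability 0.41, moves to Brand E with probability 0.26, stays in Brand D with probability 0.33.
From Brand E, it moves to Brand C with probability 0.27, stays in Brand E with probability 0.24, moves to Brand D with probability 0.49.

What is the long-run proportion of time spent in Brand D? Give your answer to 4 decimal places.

0.3766

Let the stationary distribution be π with π = πP and π_1 + π_2 + π_3 = 1.
π_1 = 0.36·π_1 + 0.41·π_2 + 0.27·π_3
π_2 = 0.34·π_1 + 0.33·π_2 + 0.49·π_3
Solving with the normalization constraint gives π = (0.3546, 0.3766, 0.2688).
So the stationary probability of Brand D is 0.3766.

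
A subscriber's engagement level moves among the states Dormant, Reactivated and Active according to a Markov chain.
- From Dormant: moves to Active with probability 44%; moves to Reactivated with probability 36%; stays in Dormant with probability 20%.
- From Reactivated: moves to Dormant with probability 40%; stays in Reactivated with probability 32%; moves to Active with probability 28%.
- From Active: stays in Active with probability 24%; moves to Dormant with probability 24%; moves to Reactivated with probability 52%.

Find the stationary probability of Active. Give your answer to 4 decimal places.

Let the stationary distribution be π with π = πP and π_1 + π_2 + π_3 = 1.
π_1 = 0.2·π_1 + 0.4·π_2 + 0.24·π_3
π_2 = 0.36·π_1 + 0.32·π_2 + 0.52·π_3
Solving with the normalization constraint gives π = (0.2915, 0.3945, 0.3141).
So the stationary probability of Active is 0.3141.

0.3141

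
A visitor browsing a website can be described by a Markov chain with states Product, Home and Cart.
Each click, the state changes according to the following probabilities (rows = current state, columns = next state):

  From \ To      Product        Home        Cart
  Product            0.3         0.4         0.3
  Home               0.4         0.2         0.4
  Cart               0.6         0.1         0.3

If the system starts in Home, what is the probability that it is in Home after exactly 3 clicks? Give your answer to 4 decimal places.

0.2560

Propagate the distribution vector 3 clicks from Home.
After 0 clicks: (0.0000, 1.0000, 0.0000)
After 1 click: (0.4000, 0.2000, 0.4000)
After 2 clicks: (0.4400, 0.2400, 0.3200)
After 3 clicks: (0.4200, 0.2560, 0.3240)
P(in Home after 3 clicks) = 0.2560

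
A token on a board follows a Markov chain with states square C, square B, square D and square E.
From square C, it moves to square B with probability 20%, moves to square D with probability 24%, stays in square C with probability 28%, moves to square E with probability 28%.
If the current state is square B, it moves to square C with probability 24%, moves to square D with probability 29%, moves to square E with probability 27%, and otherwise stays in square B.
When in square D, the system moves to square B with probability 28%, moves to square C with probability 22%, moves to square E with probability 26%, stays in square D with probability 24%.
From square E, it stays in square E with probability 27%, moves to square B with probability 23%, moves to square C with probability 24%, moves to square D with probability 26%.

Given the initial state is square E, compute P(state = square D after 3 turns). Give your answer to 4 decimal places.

0.2568

Propagate the distribution vector 3 turns from square E.
After 0 turns: (0.0000, 0.0000, 0.0000, 1.0000)
After 1 turn: (0.2400, 0.2300, 0.2600, 0.2700)
After 2 turns: (0.2444, 0.2289, 0.2569, 0.2698)
After 3 turns: (0.2446, 0.2286, 0.2568, 0.2699)
P(in square D after 3 turns) = 0.2568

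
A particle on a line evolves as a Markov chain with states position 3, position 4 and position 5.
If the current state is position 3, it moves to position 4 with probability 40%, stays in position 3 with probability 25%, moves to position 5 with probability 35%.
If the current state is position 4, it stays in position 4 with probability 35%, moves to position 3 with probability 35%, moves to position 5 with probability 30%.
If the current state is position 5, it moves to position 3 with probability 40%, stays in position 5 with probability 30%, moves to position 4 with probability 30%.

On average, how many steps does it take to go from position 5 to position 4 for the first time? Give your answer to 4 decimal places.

2.9870

Let t(s) be the expected number of steps to first reach position 4 from state s, with t(position 4) = 0. Conditioning on the first step:
t(position 3) = 1 + 0.25·t(position 3) + 0.35·t(position 5)
t(position 5) = 1 + 0.4·t(position 3) + 0.3·t(position 5)
Solving: t(position 3) = 2.7273, t(position 5) = 2.9870.
Expected steps from position 5 to position 4: 2.9870.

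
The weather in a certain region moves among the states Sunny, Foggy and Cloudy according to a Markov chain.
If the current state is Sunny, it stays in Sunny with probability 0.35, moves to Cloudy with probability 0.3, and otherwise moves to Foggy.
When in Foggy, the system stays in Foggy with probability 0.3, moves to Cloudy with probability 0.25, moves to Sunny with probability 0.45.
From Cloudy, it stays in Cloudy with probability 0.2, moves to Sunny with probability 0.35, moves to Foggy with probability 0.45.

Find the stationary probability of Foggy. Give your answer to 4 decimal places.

Let the stationary distribution be π with π = πP and π_1 + π_2 + π_3 = 1.
π_1 = 0.35·π_1 + 0.45·π_2 + 0.35·π_3
π_2 = 0.35·π_1 + 0.3·π_2 + 0.45·π_3
Solving with the normalization constraint gives π = (0.3858, 0.3578, 0.2565).
So the stationary probability of Foggy is 0.3578.

0.3578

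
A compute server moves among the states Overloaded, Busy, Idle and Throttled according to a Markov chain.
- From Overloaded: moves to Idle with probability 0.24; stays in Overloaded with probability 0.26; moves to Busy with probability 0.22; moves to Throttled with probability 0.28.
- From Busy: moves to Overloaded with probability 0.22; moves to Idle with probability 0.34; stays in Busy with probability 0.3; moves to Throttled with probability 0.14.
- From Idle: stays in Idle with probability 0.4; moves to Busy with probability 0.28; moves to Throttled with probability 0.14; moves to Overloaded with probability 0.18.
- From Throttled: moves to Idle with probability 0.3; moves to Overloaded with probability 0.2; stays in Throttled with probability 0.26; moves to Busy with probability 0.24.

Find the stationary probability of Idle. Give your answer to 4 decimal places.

Let the stationary distribution be π with π = πP and π_1 + π_2 + π_3 + π_4 = 1.
π_1 = 0.26·π_1 + 0.22·π_2 + 0.18·π_3 + 0.2·π_4
π_2 = 0.22·π_1 + 0.3·π_2 + 0.28·π_3 + 0.24·π_4
π_3 = 0.24·π_1 + 0.34·π_2 + 0.4·π_3 + 0.3·π_4
Solving with the normalization constraint gives π = (0.2114, 0.2649, 0.3310, 0.1927).
So the stationary probability of Idle is 0.3310.

0.3310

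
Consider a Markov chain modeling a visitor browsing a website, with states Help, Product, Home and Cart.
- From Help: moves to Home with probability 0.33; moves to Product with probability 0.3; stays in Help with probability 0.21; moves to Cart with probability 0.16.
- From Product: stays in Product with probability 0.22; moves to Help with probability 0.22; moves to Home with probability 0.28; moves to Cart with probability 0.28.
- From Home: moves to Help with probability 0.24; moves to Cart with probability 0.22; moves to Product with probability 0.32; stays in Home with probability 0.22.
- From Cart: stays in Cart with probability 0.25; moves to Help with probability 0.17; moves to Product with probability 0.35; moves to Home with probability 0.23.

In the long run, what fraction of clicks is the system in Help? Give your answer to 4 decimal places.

Let the stationary distribution be π with π = πP and π_1 + π_2 + π_3 + π_4 = 1.
π_1 = 0.21·π_1 + 0.22·π_2 + 0.24·π_3 + 0.17·π_4
π_2 = 0.3·π_1 + 0.22·π_2 + 0.32·π_3 + 0.35·π_4
π_3 = 0.33·π_1 + 0.28·π_2 + 0.22·π_3 + 0.23·π_4
Solving with the normalization constraint gives π = (0.2116, 0.2934, 0.2632, 0.2319).
So the stationary probability of Help is 0.2116.

0.2116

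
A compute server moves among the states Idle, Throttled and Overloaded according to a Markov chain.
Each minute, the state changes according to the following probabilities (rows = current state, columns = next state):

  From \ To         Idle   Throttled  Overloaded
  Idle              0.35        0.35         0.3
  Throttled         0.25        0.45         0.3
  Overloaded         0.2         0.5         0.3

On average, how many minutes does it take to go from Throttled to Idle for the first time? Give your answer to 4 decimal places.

Let t(s) be the expected number of minutes to first reach Idle from state s, with t(Idle) = 0. Conditioning on the first minute:
t(Throttled) = 1 + 0.45·t(Throttled) + 0.3·t(Overloaded)
t(Overloaded) = 1 + 0.5·t(Throttled) + 0.3·t(Overloaded)
Solving: t(Throttled) = 4.2553, t(Overloaded) = 4.4681.
Expected minutes from Throttled to Idle: 4.2553.

4.2553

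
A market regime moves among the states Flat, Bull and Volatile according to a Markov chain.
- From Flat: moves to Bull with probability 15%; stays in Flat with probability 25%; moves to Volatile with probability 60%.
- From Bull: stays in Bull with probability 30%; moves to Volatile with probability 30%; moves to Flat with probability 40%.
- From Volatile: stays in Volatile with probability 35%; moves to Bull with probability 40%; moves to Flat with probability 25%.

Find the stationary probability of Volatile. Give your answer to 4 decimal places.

0.4088

Let the stationary distribution be π with π = πP and π_1 + π_2 + π_3 = 1.
π_1 = 0.25·π_1 + 0.4·π_2 + 0.25·π_3
π_2 = 0.15·π_1 + 0.3·π_2 + 0.4·π_3
Solving with the normalization constraint gives π = (0.2945, 0.2967, 0.4088).
So the stationary probability of Volatile is 0.4088.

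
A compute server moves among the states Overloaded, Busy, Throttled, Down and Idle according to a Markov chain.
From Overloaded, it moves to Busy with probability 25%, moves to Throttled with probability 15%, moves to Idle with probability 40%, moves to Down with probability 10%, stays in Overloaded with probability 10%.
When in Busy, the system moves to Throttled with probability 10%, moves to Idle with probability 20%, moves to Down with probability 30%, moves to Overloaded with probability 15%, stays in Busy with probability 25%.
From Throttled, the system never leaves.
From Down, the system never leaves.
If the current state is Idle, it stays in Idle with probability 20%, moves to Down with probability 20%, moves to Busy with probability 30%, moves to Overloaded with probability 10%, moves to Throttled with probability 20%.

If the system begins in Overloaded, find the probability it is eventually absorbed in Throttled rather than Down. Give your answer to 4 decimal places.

0.4541

Let h(s) be the probability of absorption at Throttled starting from transient state s. Then h(Throttled) = 1 and h(Down) = 0. By first-step analysis:
h(Overloaded) = 0.1·h(Overloaded) + 0.25·h(Busy) + 0.15·1 + 0.1·0 + 0.4·h(Idle)
h(Busy) = 0.15·h(Overloaded) + 0.25·h(Busy) + 0.1·1 + 0.3·0 + 0.2·h(Idle)
h(Idle) = 0.1·h(Overloaded) + 0.3·h(Busy) + 0.2·1 + 0.2·0 + 0.2·h(Idle)
Solving: h(Overloaded) = 0.4541, h(Busy) = 0.3400, h(Idle) = 0.4342.
Starting from Overloaded, the probability is 0.4541.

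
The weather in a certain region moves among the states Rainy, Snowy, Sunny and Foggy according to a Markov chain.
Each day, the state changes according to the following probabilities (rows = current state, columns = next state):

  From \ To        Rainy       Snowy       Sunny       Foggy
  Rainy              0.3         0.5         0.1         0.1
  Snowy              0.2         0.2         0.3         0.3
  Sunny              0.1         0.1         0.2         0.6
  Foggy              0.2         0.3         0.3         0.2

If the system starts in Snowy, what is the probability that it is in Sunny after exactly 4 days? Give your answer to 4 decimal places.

Propagate the distribution vector 4 days from Snowy.
After 0 days: (0.0000, 1.0000, 0.0000, 0.0000)
After 1 day: (0.2000, 0.2000, 0.3000, 0.3000)
After 2 days: (0.1900, 0.2600, 0.2300, 0.3200)
After 3 days: (0.1960, 0.2660, 0.2390, 0.2990)
After 4 days: (0.1957, 0.2648, 0.2369, 0.3026)
P(in Sunny after 4 days) = 0.2369

0.2369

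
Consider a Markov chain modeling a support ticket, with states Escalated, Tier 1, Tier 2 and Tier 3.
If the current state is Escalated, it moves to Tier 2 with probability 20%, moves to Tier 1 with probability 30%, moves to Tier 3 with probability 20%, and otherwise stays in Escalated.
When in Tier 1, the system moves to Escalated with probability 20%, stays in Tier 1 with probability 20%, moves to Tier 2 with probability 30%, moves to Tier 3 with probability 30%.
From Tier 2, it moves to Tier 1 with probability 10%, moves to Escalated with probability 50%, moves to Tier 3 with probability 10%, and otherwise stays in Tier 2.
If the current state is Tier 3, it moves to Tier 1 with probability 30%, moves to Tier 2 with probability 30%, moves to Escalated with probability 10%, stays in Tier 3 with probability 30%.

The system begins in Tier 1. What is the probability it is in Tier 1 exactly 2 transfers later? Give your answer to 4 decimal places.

0.2200

Propagate the distribution vector 2 transfers from Tier 1.
After 0 transfers: (0.0000, 1.0000, 0.0000, 0.0000)
After 1 transfer: (0.2000, 0.2000, 0.3000, 0.3000)
After 2 transfers: (0.2800, 0.2200, 0.2800, 0.2200)
P(in Tier 1 after 2 transfers) = 0.2200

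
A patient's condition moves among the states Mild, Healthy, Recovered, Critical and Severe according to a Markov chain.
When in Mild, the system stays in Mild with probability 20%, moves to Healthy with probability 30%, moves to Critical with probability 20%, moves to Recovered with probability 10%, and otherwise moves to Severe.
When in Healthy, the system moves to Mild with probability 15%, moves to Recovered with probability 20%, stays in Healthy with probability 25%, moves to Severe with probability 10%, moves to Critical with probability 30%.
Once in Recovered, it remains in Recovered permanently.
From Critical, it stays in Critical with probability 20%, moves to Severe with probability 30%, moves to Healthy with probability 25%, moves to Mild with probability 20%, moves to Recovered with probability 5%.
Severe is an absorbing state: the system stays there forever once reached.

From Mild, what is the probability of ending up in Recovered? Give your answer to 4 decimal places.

Let h(s) be the probability of absorption at Recovered starting from transient state s. Then h(Recovered) = 1 and h(Severe) = 0. By first-step analysis:
h(Mild) = 0.2·h(Mild) + 0.3·h(Healthy) + 0.1·1 + 0.2·h(Critical) + 0.2·0
h(Healthy) = 0.15·h(Mild) + 0.25·h(Healthy) + 0.2·1 + 0.3·h(Critical) + 0.1·0
h(Critical) = 0.2·h(Mild) + 0.25·h(Healthy) + 0.05·1 + 0.2·h(Critical) + 0.3·0
Solving: h(Mild) = 0.3729, h(Healthy) = 0.4612, h(Critical) = 0.2998.
Starting from Mild, the probability is 0.3729.

0.3729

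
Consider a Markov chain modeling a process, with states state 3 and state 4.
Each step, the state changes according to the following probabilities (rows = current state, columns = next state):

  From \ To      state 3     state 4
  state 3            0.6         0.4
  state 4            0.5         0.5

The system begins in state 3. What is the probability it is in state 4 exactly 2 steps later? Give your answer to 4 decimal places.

Sum over the intermediate state after 1 step:
P = P(state 3→state 3)·P(state 3→state 4) + P(state 3→state 4)·P(state 4→state 4)
  = 0.6×0.4 + 0.4×0.5
  = 0.2400 + 0.2000 = 0.4400

0.4400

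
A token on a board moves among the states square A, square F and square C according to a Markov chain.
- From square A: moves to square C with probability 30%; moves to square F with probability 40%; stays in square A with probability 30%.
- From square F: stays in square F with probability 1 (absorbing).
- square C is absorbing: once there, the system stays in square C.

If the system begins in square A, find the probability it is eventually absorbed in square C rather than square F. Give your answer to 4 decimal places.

0.4286

Let h(s) be the probability of absorption at square C starting from transient state s. Then h(square C) = 1 and h(square F) = 0. By first-step analysis:
h(square A) = 0.3·h(square A) + 0.4·0 + 0.3·1
Solving: h(square A) = 0.4286.
Starting from square A, the probability is 0.4286.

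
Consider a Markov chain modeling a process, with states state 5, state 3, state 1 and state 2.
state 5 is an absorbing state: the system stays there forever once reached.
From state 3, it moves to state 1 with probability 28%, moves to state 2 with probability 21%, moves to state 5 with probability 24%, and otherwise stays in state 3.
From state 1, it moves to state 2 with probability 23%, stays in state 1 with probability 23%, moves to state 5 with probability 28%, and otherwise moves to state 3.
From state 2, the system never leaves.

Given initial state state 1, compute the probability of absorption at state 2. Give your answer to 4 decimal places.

Let h(s) be the probability of absorption at state 2 starting from transient state s. Then h(state 2) = 1 and h(state 5) = 0. By first-step analysis:
h(state 3) = 0.24·0 + 0.27·h(state 3) + 0.28·h(state 1) + 0.21·1
h(state 1) = 0.28·0 + 0.26·h(state 3) + 0.23·h(state 1) + 0.23·1
Solving: h(state 3) = 0.4621, h(state 1) = 0.4547.
Starting from state 1, the probability is 0.4547.

0.4547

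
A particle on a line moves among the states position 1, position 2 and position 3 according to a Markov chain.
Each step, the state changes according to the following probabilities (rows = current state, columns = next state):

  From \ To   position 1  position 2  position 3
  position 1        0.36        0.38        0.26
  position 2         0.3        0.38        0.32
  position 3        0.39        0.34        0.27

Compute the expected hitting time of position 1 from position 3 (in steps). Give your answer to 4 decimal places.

Let t(s) be the expected number of steps to first reach position 1 from state s, with t(position 1) = 0. Conditioning on the first step:
t(position 2) = 1 + 0.38·t(position 2) + 0.32·t(position 3)
t(position 3) = 1 + 0.34·t(position 2) + 0.27·t(position 3)
Solving: t(position 2) = 3.0541, t(position 3) = 2.7923.
Expected steps from position 3 to position 1: 2.7923.

2.7923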